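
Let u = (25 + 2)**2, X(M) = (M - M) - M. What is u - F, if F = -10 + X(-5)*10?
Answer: 689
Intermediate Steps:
X(M) = -M (X(M) = 0 - M = -M)
u = 729 (u = 27**2 = 729)
F = 40 (F = -10 - 1*(-5)*10 = -10 + 5*10 = -10 + 50 = 40)
u - F = 729 - 1*40 = 729 - 40 = 689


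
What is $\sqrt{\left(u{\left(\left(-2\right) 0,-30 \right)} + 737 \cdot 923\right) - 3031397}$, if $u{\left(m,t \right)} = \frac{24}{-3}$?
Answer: $i \sqrt{2351154} \approx 1533.3 i$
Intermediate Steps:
$u{\left(m,t \right)} = -8$ ($u{\left(m,t \right)} = 24 \left(- \frac{1}{3}\right) = -8$)
$\sqrt{\left(u{\left(\left(-2\right) 0,-30 \right)} + 737 \cdot 923\right) - 3031397} = \sqrt{\left(-8 + 737 \cdot 923\right) - 3031397} = \sqrt{\left(-8 + 680251\right) - 3031397} = \sqrt{680243 - 3031397} = \sqrt{-2351154} = i \sqrt{2351154}$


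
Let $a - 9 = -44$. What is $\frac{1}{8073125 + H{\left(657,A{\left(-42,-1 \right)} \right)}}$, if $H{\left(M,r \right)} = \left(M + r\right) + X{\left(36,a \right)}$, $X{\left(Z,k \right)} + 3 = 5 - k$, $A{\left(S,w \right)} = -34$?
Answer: $\frac{1}{8073785} \approx 1.2386 \cdot 10^{-7}$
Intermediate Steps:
$a = -35$ ($a = 9 - 44 = -35$)
$X{\left(Z,k \right)} = 2 - k$ ($X{\left(Z,k \right)} = -3 - \left(-5 + k\right) = 2 - k$)
$H{\left(M,r \right)} = 37 + M + r$ ($H{\left(M,r \right)} = \left(M + r\right) + \left(2 - -35\right) = \left(M + r\right) + \left(2 + 35\right) = \left(M + r\right) + 37 = 37 + M + r$)
$\frac{1}{8073125 + H{\left(657,A{\left(-42,-1 \right)} \right)}} = \frac{1}{8073125 + \left(37 + 657 - 34\right)} = \frac{1}{8073125 + 660} = \frac{1}{8073785}$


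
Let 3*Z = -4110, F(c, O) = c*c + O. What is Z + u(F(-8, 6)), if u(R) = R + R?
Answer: -1230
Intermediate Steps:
F(c, O) = O + c² (F(c, O) = c² + O = O + c²)
Z = -1370 (Z = (⅓)*(-4110) = -1370)
u(R) = 2*R
Z + u(F(-8, 6)) = -1370 + 2*(6 + (-8)²) = -1370 + 2*(6 + 64) = -1370 + 2*70 = -1370 + 140 = -1230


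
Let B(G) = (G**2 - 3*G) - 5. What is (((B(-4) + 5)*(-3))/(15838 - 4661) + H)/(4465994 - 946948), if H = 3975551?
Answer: 44434733443/39332377142 ≈ 1.1297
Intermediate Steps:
B(G) = -5 + G**2 - 3*G
(((B(-4) + 5)*(-3))/(15838 - 4661) + H)/(4465994 - 946948) = ((((-5 + (-4)**2 - 3*(-4)) + 5)*(-3))/(15838 - 4661) + 3975551)/(4465994 - 946948) = ((((-5 + 16 + 12) + 5)*(-3))/11177 + 3975551)/3519046 = (((23 + 5)*(-3))*(1/11177) + 3975551)*(1/3519046) = ((28*(-3))*(1/11177) + 3975551)*(1/3519046) = (-84*1/11177 + 3975551)*(1/3519046) = (-84/11177 + 3975551)*(1/3519046) = (44434733443/11177)*(1/3519046) = 44434733443/39332377142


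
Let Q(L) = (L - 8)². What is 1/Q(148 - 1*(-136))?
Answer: 1/76176 ≈ 1.3127e-5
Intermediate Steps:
Q(L) = (-8 + L)²
1/Q(148 - 1*(-136)) = 1/((-8 + (148 - 1*(-136)))²) = 1/((-8 + (148 + 136))²) = 1/((-8 + 284)²) = 1/(276²) = 1/76176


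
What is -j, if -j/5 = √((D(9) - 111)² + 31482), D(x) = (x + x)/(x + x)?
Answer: 5*√43582 ≈ 1043.8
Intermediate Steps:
D(x) = 1 (D(x) = (2*x)/((2*x)) = (2*x)*(1/(2*x)) = 1)
j = -5*√43582 (j = -5*√((1 - 111)² + 31482) = -5*√((-110)² + 31482) = -5*√(12100 + 31482) = -5*√43582 ≈ -1043.8)
-j = -(-5)*√43582 = 5*√43582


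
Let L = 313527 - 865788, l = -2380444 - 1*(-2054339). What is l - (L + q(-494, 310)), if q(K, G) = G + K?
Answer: 226340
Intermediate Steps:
l = -326105 (l = -2380444 + 2054339 = -326105)
L = -552261
l - (L + q(-494, 310)) = -326105 - (-552261 + (310 - 494)) = -326105 - (-552261 - 184) = -326105 - 1*(-552445) = -326105 + 552445 = 226340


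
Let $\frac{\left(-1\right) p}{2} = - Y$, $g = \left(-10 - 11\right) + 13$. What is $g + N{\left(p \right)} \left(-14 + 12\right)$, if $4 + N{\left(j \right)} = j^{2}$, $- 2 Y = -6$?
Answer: $-72$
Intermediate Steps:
$Y = 3$ ($Y = \left(- \frac{1}{2}\right) \left(-6\right) = 3$)
$g = -8$ ($g = -21 + 13 = -8$)
$p = 6$ ($p = - 2 \left(\left(-1\right) 3\right) = \left(-2\right) \left(-3\right) = 6$)
$N{\left(j \right)} = -4 + j^{2}$
$g + N{\left(p \right)} \left(-14 + 12\right) = -8 + \left(-4 + 6^{2}\right) \left(-14 + 12\right) = -8 + \left(-4 + 36\right) \left(-2\right) = -8 + 32 \left(-2\right) = -8 - 64 = -72$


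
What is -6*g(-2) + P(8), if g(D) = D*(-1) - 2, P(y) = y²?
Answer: 64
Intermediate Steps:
g(D) = -2 - D (g(D) = -D - 2 = -2 - D)
-6*g(-2) + P(8) = -6*(-2 - 1*(-2)) + 8² = -6*(-2 + 2) + 64 = -6*0 + 64 = 0 + 64 = 64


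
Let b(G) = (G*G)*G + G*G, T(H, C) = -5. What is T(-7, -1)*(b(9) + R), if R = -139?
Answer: -3355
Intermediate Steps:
b(G) = G**2 + G**3 (b(G) = G**2*G + G**2 = G**3 + G**2 = G**2 + G**3)
T(-7, -1)*(b(9) + R) = -5*(9**2*(1 + 9) - 139) = -5*(81*10 - 139) = -5*(810 - 139) = -5*671 = -3355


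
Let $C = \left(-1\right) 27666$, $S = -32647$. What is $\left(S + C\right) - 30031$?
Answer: $-90344$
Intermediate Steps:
$C = -27666$
$\left(S + C\right) - 30031 = \left(-32647 - 27666\right) - 30031 = -60313 - 30031 = -90344$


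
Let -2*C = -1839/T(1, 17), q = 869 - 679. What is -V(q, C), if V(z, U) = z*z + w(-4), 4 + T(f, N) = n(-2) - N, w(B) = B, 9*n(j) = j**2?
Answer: -36096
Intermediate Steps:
n(j) = j**2/9
q = 190
T(f, N) = -32/9 - N (T(f, N) = -4 + ((1/9)*(-2)**2 - N) = -4 + ((1/9)*4 - N) = -4 + (4/9 - N) = -32/9 - N)
C = -16551/370 (C = -(-1839)/(2*(-32/9 - 1*17)) = -(-1839)/(2*(-32/9 - 17)) = -(-1839)/(2*(-185/9)) = -(-1839)*(-9)/(2*185) = -1/2*16551/185 = -16551/370 ≈ -44.732)
V(z, U) = -4 + z**2 (V(z, U) = z*z - 4 = z**2 - 4 = -4 + z**2)
-V(q, C) = -(-4 + 190**2) = -(-4 + 36100) = -1*36096 = -36096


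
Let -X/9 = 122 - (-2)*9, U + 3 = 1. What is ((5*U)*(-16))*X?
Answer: -201600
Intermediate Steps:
U = -2 (U = -3 + 1 = -2)
X = -1260 (X = -9*(122 - (-2)*9) = -9*(122 - 1*(-18)) = -9*(122 + 18) = -9*140 = -1260)
((5*U)*(-16))*X = ((5*(-2))*(-16))*(-1260) = -10*(-16)*(-1260) = 160*(-1260) = -201600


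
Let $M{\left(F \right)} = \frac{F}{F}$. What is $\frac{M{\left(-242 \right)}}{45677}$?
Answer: $\frac{1}{45677} \approx 2.1893 \cdot 10^{-5}$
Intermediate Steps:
$M{\left(F \right)} = 1$
$\frac{M{\left(-242 \right)}}{45677} = 1 \cdot \frac{1}{45677} = \frac{1}{45677}$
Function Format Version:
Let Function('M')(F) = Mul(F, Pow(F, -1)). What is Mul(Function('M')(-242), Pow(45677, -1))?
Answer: Rational(1, 45677) ≈ 2.1893e-5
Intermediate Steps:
Function('M')(F) = 1
Mul(Function('M')(-242), Pow(45677, -1)) = Mul(1, Pow(45677, -1)) = Mul(1, Rational(1, 45677)) = Rational(1, 45677)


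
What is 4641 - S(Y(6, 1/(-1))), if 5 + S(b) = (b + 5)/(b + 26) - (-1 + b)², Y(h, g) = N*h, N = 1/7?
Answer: 42797131/9212 ≈ 4645.8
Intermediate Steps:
N = ⅐ ≈ 0.14286
Y(h, g) = h/7
S(b) = -5 - (-1 + b)² + (5 + b)/(26 + b) (S(b) = -5 + ((b + 5)/(b + 26) - (-1 + b)²) = -5 + ((5 + b)/(26 + b) - (-1 + b)²) = -5 + (-(-1 + b)² + (5 + b)/(26 + b)) = -5 - (-1 + b)² + (5 + b)/(26 + b))
4641 - S(Y(6, 1/(-1))) = 4641 - (-151 - ((⅐)*6)³ - 24*((⅐)*6)² + 47*((⅐)*6))/(26 + (⅐)*6) = 4641 - (-151 - (6/7)³ - 24*(6/7)² + 47*(6/7))/(26 + 6/7) = 4641 - (-151 - 1*216/343 - 24*36/49 + 282/7)/188/7 = 4641 - 7*(-151 - 216/343 - 864/49 + 282/7)/188 = 4641 - 7*(-44239)/(188*343) = 4641 - 1*(-44239/9212) = 4641 + 44239/9212 = 42797131/9212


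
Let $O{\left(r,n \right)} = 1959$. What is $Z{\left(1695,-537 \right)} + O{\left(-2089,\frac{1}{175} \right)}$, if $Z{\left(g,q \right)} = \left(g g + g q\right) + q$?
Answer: $1964232$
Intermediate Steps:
$Z{\left(g,q \right)} = q + g^{2} + g q$ ($Z{\left(g,q \right)} = \left(g^{2} + g q\right) + q = q + g^{2} + g q$)
$Z{\left(1695,-537 \right)} + O{\left(-2089,\frac{1}{175} \right)} = \left(-537 + 1695^{2} + 1695 \left(-537\right)\right) + 1959 = \left(-537 + 2873025 - 910215\right) + 1959 = 1962273 + 1959 = 1964232$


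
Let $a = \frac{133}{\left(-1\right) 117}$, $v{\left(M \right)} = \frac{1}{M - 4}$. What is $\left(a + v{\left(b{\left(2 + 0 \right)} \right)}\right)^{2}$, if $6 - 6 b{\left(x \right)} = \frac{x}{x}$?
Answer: $\frac{10426441}{4941729} \approx 2.1099$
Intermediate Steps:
$b{\left(x \right)} = \frac{5}{6}$ ($b{\left(x \right)} = 1 - \frac{x \frac{1}{x}}{6} = 1 - \frac{1}{6} = \frac{5}{6}$)
$v{\left(M \right)} = \frac{1}{-4 + M}$
$a = - \frac{133}{117}$ ($a = \frac{133}{-117} = 133 \left(- \frac{1}{117}\right) = - \frac{133}{117} \approx -1.1368$)
$\left(a + v{\left(b{\left(2 + 0 \right)} \right)}\right)^{2} = \left(- \frac{133}{117} + \frac{1}{-4 + \frac{5}{6}}\right)^{2} = \left(- \frac{133}{117} + \frac{1}{- \frac{19}{6}}\right)^{2} = \left(- \frac{133}{117} - \frac{6}{19}\right)^{2} = \left(- \frac{3229}{2223}\right)^{2} = \frac{10426441}{4941729}$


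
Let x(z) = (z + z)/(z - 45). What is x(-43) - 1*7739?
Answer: -340473/44 ≈ -7738.0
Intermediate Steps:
x(z) = 2*z/(-45 + z) (x(z) = (2*z)/(-45 + z) = 2*z/(-45 + z))
x(-43) - 1*7739 = 2*(-43)/(-45 - 43) - 1*7739 = 2*(-43)/(-88) - 7739 = 2*(-43)*(-1/88) - 7739 = 43/44 - 7739 = -340473/44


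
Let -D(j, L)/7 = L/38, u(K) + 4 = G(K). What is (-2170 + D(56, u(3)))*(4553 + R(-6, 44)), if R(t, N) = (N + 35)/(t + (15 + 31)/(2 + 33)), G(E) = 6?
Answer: -30677317699/3116 ≈ -9.8451e+6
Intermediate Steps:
u(K) = 2 (u(K) = -4 + 6 = 2)
D(j, L) = -7*L/38
R(t, N) = (35 + N)/(46/35 + t) (R(t, N) = (35 + N)/(t + 46/35) = (35 + N)/(46/35 + t))
(-2170 + D(56, u(3)))*(4553 + R(-6, 44)) = (-2170 - 7/38*2)*(4553 + 35*(35 + 44)/(46 + 35*(-6))) = (-2170 - 7/19)*(4553 + 35*79/(46 - 210)) = -41237*(4553 + 35*79/(-164))/19 = -41237*(4553 + 35*(-1/164)*79)/19 = -41237*(4553 - 2765/164)/19 = -41237/19*743927/164 = -30677317699/3116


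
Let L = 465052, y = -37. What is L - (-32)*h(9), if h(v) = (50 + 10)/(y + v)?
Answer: 3254884/7 ≈ 4.6498e+5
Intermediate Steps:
h(v) = 60/(-37 + v) (h(v) = (50 + 10)/(-37 + v) = 60/(-37 + v))
L - (-32)*h(9) = 465052 - (-32)*60/(-37 + 9) = 465052 - (-32)*60/(-28) = 465052 - (-32)*60*(-1/28) = 465052 - (-32)*(-15)/7 = 465052 - 1*480/7 = 465052 - 480/7 = 3254884/7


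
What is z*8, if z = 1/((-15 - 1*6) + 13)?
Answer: -1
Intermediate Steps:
z = -⅛ (z = 1/((-15 - 6) + 13) = 1/(-21 + 13) = 1/(-8) = -⅛ ≈ -0.12500)
z*8 = -⅛*8 = -1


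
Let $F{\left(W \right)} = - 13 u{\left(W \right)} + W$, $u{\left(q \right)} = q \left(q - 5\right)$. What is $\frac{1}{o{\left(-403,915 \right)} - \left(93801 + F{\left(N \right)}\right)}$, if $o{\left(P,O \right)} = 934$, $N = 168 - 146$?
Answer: $- \frac{1}{88027} \approx -1.136 \cdot 10^{-5}$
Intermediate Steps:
$N = 22$ ($N = 168 - 146 = 22$)
$u{\left(q \right)} = q \left(-5 + q\right)$
$F{\left(W \right)} = W - 13 W \left(-5 + W\right)$ ($F{\left(W \right)} = - 13 W \left(-5 + W\right) + W = W - 13 W \left(-5 + W\right)$)
$\frac{1}{o{\left(-403,915 \right)} - \left(93801 + F{\left(N \right)}\right)} = \frac{1}{934 - \left(93801 + 22 \left(66 - 286\right)\right)} = \frac{1}{934 - \left(93801 + 22 \left(-220\right)\right)} = \frac{1}{934 - 88961} = \frac{1}{-88027} = - \frac{1}{88027}$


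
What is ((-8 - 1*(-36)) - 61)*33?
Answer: -1089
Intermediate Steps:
((-8 - 1*(-36)) - 61)*33 = ((-8 + 36) - 61)*33 = (28 - 61)*33 = -33*33 = -1089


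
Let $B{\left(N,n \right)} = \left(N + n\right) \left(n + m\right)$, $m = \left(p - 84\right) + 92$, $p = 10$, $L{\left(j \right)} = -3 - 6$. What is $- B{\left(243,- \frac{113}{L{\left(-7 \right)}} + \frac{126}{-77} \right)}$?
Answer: $- \frac{71970094}{9801} \approx -7343.1$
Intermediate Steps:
$L{\left(j \right)} = -9$ ($L{\left(j \right)} = -3 - 6 = -9$)
$m = 18$ ($m = \left(10 - 84\right) + 92 = -74 + 92 = 18$)
$B{\left(N,n \right)} = \left(18 + n\right) \left(N + n\right)$ ($B{\left(N,n \right)} = \left(N + n\right) \left(n + 18\right) = \left(N + n\right) \left(18 + n\right) = \left(18 + n\right) \left(N + n\right)$)
$- B{\left(243,- \frac{113}{L{\left(-7 \right)}} + \frac{126}{-77} \right)} = - (\left(- \frac{113}{-9} + \frac{126}{-77}\right)^{2} + 18 \cdot 243 + 18 \left(- \frac{113}{-9} + \frac{126}{-77}\right) + 243 \left(- \frac{113}{-9} + \frac{126}{-77}\right)) = - (\left(\left(-113\right) \left(- \frac{1}{9}\right) + 126 \left(- \frac{1}{77}\right)\right)^{2} + 4374 + 18 \left(\left(-113\right) \left(- \frac{1}{9}\right) + 126 \left(- \frac{1}{77}\right)\right) + 243 \left(\left(-113\right) \left(- \frac{1}{9}\right) + 126 \left(- \frac{1}{77}\right)\right)) = - (\left(\frac{113}{9} - \frac{18}{11}\right)^{2} + 4374 + 18 \left(\frac{113}{9} - \frac{18}{11}\right) + 243 \left(\frac{113}{9} - \frac{18}{11}\right)) = - (\left(\frac{1081}{99}\right)^{2} + 4374 + 18 \cdot \frac{1081}{99} + 243 \cdot \frac{1081}{99}) = - (\frac{1168561}{9801} + 4374 + \frac{2162}{11} + \frac{29187}{11}) = \left(-1\right) \frac{71970094}{9801} = - \frac{71970094}{9801}$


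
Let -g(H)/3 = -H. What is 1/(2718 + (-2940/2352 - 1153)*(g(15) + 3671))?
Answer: -1/4286475 ≈ -2.3329e-7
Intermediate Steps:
g(H) = 3*H (g(H) = -(-3)*H = 3*H)
1/(2718 + (-2940/2352 - 1153)*(g(15) + 3671)) = 1/(2718 + (-2940/2352 - 1153)*(3*15 + 3671)) = 1/(2718 + (-2940*1/2352 - 1153)*(45 + 3671)) = 1/(2718 + (-5/4 - 1153)*3716) = 1/(2718 - 4617/4*3716) = 1/(2718 - 4289193) = 1/(-4286475) = -1/4286475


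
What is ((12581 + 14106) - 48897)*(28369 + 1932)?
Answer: -672985210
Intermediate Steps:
((12581 + 14106) - 48897)*(28369 + 1932) = (26687 - 48897)*30301 = -22210*30301 = -672985210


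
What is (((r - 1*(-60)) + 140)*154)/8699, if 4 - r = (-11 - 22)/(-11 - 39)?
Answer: 782859/217475 ≈ 3.5998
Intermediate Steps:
r = 167/50 (r = 4 - (-11 - 22)/(-11 - 39) = 4 - (-33)/(-50) = 4 - (-33)*(-1)/50 = 4 - 1*33/50 = 4 - 33/50 = 167/50 ≈ 3.3400)
(((r - 1*(-60)) + 140)*154)/8699 = (((167/50 - 1*(-60)) + 140)*154)/8699 = (((167/50 + 60) + 140)*154)*(1/8699) = ((3167/50 + 140)*154)*(1/8699) = ((10167/50)*154)*(1/8699) = (782859/25)*(1/8699) = 782859/217475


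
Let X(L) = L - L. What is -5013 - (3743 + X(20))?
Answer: -8756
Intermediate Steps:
X(L) = 0
-5013 - (3743 + X(20)) = -5013 - (3743 + 0) = -5013 - 1*3743 = -5013 - 3743 = -8756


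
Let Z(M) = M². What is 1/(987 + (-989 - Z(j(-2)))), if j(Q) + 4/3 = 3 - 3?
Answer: -9/34 ≈ -0.26471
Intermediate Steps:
j(Q) = -4/3 (j(Q) = -4/3 + (3 - 3) = -4/3 + 0 = -4/3)
1/(987 + (-989 - Z(j(-2)))) = 1/(987 + (-989 - (-4/3)²)) = 1/(987 + (-989 - 1*16/9)) = 1/(987 + (-989 - 16/9)) = 1/(987 - 8917/9) = 1/(-34/9) = -9/34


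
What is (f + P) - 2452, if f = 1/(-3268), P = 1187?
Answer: -4134021/3268 ≈ -1265.0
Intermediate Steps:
f = -1/3268 ≈ -0.00030600
(f + P) - 2452 = (-1/3268 + 1187) - 2452 = 3879115/3268 - 2452 = -4134021/3268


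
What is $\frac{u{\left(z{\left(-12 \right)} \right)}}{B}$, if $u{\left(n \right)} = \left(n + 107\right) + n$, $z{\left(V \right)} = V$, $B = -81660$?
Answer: $- \frac{83}{81660} \approx -0.0010164$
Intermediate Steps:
$u{\left(n \right)} = 107 + 2 n$ ($u{\left(n \right)} = \left(107 + n\right) + n = 107 + 2 n$)
$\frac{u{\left(z{\left(-12 \right)} \right)}}{B} = \frac{107 + 2 \left(-12\right)}{-81660} = \left(107 - 24\right) \left(- \frac{1}{81660}\right) = 83 \left(- \frac{1}{81660}\right) = - \frac{83}{81660}$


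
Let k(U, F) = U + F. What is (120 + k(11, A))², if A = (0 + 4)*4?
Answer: 21609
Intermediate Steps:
A = 16 (A = 4*4 = 16)
k(U, F) = F + U
(120 + k(11, A))² = (120 + (16 + 11))² = (120 + 27)² = 147² = 21609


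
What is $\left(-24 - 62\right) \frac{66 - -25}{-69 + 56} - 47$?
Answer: $555$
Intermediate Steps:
$\left(-24 - 62\right) \frac{66 - -25}{-69 + 56} - 47 = - 86 \frac{66 + 25}{-13} - 47 = - 86 \cdot 91 \left(- \frac{1}{13}\right) - 47 = \left(-86\right) \left(-7\right) - 47 = 602 - 47 = 555$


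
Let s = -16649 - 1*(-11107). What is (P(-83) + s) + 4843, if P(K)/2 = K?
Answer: -865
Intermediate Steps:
P(K) = 2*K
s = -5542 (s = -16649 + 11107 = -5542)
(P(-83) + s) + 4843 = (2*(-83) - 5542) + 4843 = (-166 - 5542) + 4843 = -5708 + 4843 = -865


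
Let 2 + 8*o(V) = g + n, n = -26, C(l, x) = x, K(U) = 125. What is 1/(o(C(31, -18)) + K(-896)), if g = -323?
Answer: 8/649 ≈ 0.012327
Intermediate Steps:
o(V) = -351/8 (o(V) = -¼ + (-323 - 26)/8 = -¼ + (⅛)*(-349) = -¼ - 349/8 = -351/8)
1/(o(C(31, -18)) + K(-896)) = 1/(-351/8 + 125) = 1/(649/8) = 8/649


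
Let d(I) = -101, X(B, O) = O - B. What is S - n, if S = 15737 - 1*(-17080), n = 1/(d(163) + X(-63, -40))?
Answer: 2559727/78 ≈ 32817.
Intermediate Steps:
n = -1/78 (n = 1/(-101 + (-40 - 1*(-63))) = 1/(-101 + (-40 + 63)) = 1/(-101 + 23) = 1/(-78) = -1/78 ≈ -0.012821)
S = 32817 (S = 15737 + 17080 = 32817)
S - n = 32817 - 1*(-1/78) = 32817 + 1/78 = 2559727/78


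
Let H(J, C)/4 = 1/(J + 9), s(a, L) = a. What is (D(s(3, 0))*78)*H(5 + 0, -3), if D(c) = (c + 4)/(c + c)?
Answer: 26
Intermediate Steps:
H(J, C) = 4/(9 + J) (H(J, C) = 4/(J + 9) = 4/(9 + J))
D(c) = (4 + c)/(2*c) (D(c) = (4 + c)/((2*c)) = (4 + c)*(1/(2*c)) = (4 + c)/(2*c))
(D(s(3, 0))*78)*H(5 + 0, -3) = (((½)*(4 + 3)/3)*78)*(4/(9 + (5 + 0))) = (((½)*(⅓)*7)*78)*(4/(9 + 5)) = ((7/6)*78)*(4/14) = 91*(4*(1/14)) = 91*(2/7) = 26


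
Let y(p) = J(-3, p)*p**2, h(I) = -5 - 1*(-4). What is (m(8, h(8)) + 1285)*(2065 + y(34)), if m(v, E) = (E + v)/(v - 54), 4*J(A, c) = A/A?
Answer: 69564231/23 ≈ 3.0245e+6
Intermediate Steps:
J(A, c) = 1/4 (J(A, c) = (A/A)/4 = (1/4)*1 = 1/4)
h(I) = -1 (h(I) = -5 + 4 = -1)
y(p) = p**2/4
m(v, E) = (E + v)/(-54 + v)
(m(8, h(8)) + 1285)*(2065 + y(34)) = ((-1 + 8)/(-54 + 8) + 1285)*(2065 + (1/4)*34**2) = (7/(-46) + 1285)*(2065 + (1/4)*1156) = (-1/46*7 + 1285)*(2065 + 289) = (-7/46 + 1285)*2354 = (59103/46)*2354 = 69564231/23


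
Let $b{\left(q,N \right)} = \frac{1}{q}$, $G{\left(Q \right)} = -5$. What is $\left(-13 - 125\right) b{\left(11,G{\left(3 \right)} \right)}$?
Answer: $- \frac{138}{11} \approx -12.545$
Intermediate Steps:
$\left(-13 - 125\right) b{\left(11,G{\left(3 \right)} \right)} = \frac{-13 - 125}{11} = \left(-138\right) \frac{1}{11} = - \frac{138}{11}$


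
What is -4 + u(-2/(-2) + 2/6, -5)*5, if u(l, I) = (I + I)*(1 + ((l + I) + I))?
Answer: 1138/3 ≈ 379.33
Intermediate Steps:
u(l, I) = 2*I*(1 + l + 2*I) (u(l, I) = (2*I)*(1 + ((I + l) + I)) = (2*I)*(1 + (l + 2*I)) = (2*I)*(1 + l + 2*I) = 2*I*(1 + l + 2*I))
-4 + u(-2/(-2) + 2/6, -5)*5 = -4 + (2*(-5)*(1 + (-2/(-2) + 2/6) + 2*(-5)))*5 = -4 + (2*(-5)*(1 + (-2*(-1/2) + 2*(1/6)) - 10))*5 = -4 + (2*(-5)*(1 + (1 + 1/3) - 10))*5 = -4 + (2*(-5)*(1 + 4/3 - 10))*5 = -4 + (2*(-5)*(-23/3))*5 = -4 + (230/3)*5 = -4 + 1150/3 = 1138/3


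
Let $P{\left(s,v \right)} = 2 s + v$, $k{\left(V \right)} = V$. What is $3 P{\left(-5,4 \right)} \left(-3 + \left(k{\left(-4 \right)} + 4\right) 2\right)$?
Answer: $54$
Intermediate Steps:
$P{\left(s,v \right)} = v + 2 s$
$3 P{\left(-5,4 \right)} \left(-3 + \left(k{\left(-4 \right)} + 4\right) 2\right) = 3 \left(4 + 2 \left(-5\right)\right) \left(-3 + \left(-4 + 4\right) 2\right) = 3 \left(4 - 10\right) \left(-3 + 0 \cdot 2\right) = 3 \left(-6\right) \left(-3 + 0\right) = \left(-18\right) \left(-3\right) = 54$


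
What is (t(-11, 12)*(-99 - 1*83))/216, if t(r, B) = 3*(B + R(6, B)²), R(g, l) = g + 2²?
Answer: -2548/9 ≈ -283.11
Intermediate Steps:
R(g, l) = 4 + g (R(g, l) = g + 4 = 4 + g)
t(r, B) = 300 + 3*B (t(r, B) = 3*(B + (4 + 6)²) = 3*(B + 10²) = 3*(B + 100) = 3*(100 + B) = 300 + 3*B)
(t(-11, 12)*(-99 - 1*83))/216 = ((300 + 3*12)*(-99 - 1*83))/216 = ((300 + 36)*(-99 - 83))*(1/216) = (336*(-182))*(1/216) = -61152*1/216 = -2548/9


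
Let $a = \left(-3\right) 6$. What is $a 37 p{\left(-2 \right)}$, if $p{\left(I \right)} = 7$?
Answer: $-4662$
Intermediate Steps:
$a = -18$
$a 37 p{\left(-2 \right)} = \left(-18\right) 37 \cdot 7 = \left(-666\right) 7 = -4662$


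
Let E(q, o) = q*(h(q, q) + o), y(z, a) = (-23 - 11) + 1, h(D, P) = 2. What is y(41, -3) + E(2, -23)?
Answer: -75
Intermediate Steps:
y(z, a) = -33 (y(z, a) = -34 + 1 = -33)
E(q, o) = q*(2 + o)
y(41, -3) + E(2, -23) = -33 + 2*(2 - 23) = -33 + 2*(-21) = -33 - 42 = -75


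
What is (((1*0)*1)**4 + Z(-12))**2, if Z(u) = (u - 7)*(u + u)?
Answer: 207936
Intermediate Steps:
Z(u) = 2*u*(-7 + u) (Z(u) = (-7 + u)*(2*u) = 2*u*(-7 + u))
(((1*0)*1)**4 + Z(-12))**2 = (((1*0)*1)**4 + 2*(-12)*(-7 - 12))**2 = ((0*1)**4 + 2*(-12)*(-19))**2 = (0**4 + 456)**2 = (0 + 456)**2 = 456**2 = 207936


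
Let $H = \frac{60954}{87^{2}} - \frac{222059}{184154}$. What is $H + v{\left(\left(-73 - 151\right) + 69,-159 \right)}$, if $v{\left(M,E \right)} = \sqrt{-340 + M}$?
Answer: $\frac{3181386115}{464620542} + 3 i \sqrt{55} \approx 6.8473 + 22.249 i$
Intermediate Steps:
$H = \frac{3181386115}{464620542}$ ($H = \frac{60954}{7569} - \frac{222059}{184154} = 60954 \cdot \frac{1}{7569} - \frac{222059}{184154} = \frac{20318}{2523} - \frac{222059}{184154} = \frac{3181386115}{464620542} \approx 6.8473$)
$H + v{\left(\left(-73 - 151\right) + 69,-159 \right)} = \frac{3181386115}{464620542} + \sqrt{-340 + \left(\left(-73 - 151\right) + 69\right)} = \frac{3181386115}{464620542} + \sqrt{-340 + \left(-224 + 69\right)} = \frac{3181386115}{464620542} + \sqrt{-340 - 155} = \frac{3181386115}{464620542} + \sqrt{-495} = \frac{3181386115}{464620542} + 3 i \sqrt{55}$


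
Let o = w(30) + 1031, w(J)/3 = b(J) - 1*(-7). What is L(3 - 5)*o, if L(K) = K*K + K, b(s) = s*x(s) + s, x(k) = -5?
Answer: 1384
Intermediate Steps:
b(s) = -4*s (b(s) = s*(-5) + s = -5*s + s = -4*s)
w(J) = 21 - 12*J (w(J) = 3*(-4*J - 1*(-7)) = 3*(-4*J + 7) = 3*(7 - 4*J) = 21 - 12*J)
L(K) = K + K² (L(K) = K² + K = K + K²)
o = 692 (o = (21 - 12*30) + 1031 = (21 - 360) + 1031 = -339 + 1031 = 692)
L(3 - 5)*o = ((3 - 5)*(1 + (3 - 5)))*692 = -2*(1 - 2)*692 = -2*(-1)*692 = 2*692 = 1384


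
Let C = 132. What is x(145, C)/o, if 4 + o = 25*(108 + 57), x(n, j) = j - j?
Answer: 0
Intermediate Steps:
x(n, j) = 0
o = 4121 (o = -4 + 25*(108 + 57) = -4 + 25*165 = -4 + 4125 = 4121)
x(145, C)/o = 0/4121 = 0*(1/4121) = 0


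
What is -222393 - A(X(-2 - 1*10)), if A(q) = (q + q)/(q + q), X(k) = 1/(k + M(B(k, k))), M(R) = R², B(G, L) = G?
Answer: -222394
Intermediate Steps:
X(k) = 1/(k + k²)
A(q) = 1 (A(q) = (2*q)/((2*q)) = (2*q)*(1/(2*q)) = 1)
-222393 - A(X(-2 - 1*10)) = -222393 - 1*1 = -222393 - 1 = -222394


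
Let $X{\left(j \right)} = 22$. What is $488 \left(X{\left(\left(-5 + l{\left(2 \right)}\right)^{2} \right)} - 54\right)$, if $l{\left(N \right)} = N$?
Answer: $-15616$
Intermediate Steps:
$488 \left(X{\left(\left(-5 + l{\left(2 \right)}\right)^{2} \right)} - 54\right) = 488 \left(22 - 54\right) = 488 \left(-32\right) = -15616$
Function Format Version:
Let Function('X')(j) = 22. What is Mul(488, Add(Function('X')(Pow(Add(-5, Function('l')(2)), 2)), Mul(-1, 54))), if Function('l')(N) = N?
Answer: -15616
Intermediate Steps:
Mul(488, Add(Function('X')(Pow(Add(-5, Function('l')(2)), 2)), Mul(-1, 54))) = Mul(488, Add(22, Mul(-1, 54))) = Mul(488, Add(22, -54)) = Mul(488, -32) = -15616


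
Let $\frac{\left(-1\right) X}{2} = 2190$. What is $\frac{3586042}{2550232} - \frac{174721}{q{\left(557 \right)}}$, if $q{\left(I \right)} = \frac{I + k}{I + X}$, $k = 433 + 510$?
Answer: $\frac{53232944439308}{119542125} \approx 4.4531 \cdot 10^{5}$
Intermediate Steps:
$k = 943$
$X = -4380$ ($X = \left(-2\right) 2190 = -4380$)
$q{\left(I \right)} = \frac{943 + I}{-4380 + I}$ ($q{\left(I \right)} = \frac{I + 943}{I - 4380} = \frac{943 + I}{-4380 + I}$)
$\frac{3586042}{2550232} - \frac{174721}{q{\left(557 \right)}} = \frac{3586042}{2550232} - \frac{174721}{\frac{1}{-4380 + 557} \left(943 + 557\right)} = 3586042 \cdot \frac{1}{2550232} - \frac{174721}{\frac{1}{-3823} \cdot 1500} = \frac{1793021}{1275116} - \frac{174721}{\left(- \frac{1}{3823}\right) 1500} = \frac{1793021}{1275116} - \frac{174721}{- \frac{1500}{3823}} = \frac{1793021}{1275116} - - \frac{667958383}{1500} = \frac{1793021}{1275116} + \frac{667958383}{1500} = \frac{53232944439308}{119542125}$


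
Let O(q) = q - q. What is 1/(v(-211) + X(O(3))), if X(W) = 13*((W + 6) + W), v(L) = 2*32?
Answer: 1/142 ≈ 0.0070423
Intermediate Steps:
v(L) = 64
O(q) = 0
X(W) = 78 + 26*W (X(W) = 13*((6 + W) + W) = 13*(6 + 2*W) = 78 + 26*W)
1/(v(-211) + X(O(3))) = 1/(64 + (78 + 26*0)) = 1/(64 + (78 + 0)) = 1/(64 + 78) = 1/142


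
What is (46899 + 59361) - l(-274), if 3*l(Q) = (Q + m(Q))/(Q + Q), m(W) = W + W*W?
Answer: 318916/3 ≈ 1.0631e+5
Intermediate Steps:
m(W) = W + W²
l(Q) = (Q + Q*(1 + Q))/(6*Q) (l(Q) = ((Q + Q*(1 + Q))/(Q + Q))/3 = ((Q + Q*(1 + Q))/((2*Q)))/3 = ((Q + Q*(1 + Q))*(1/(2*Q)))/3 = ((Q + Q*(1 + Q))/(2*Q))/3 = (Q + Q*(1 + Q))/(6*Q))
(46899 + 59361) - l(-274) = (46899 + 59361) - (⅓ + (⅙)*(-274)) = 106260 - (⅓ - 137/3) = 106260 - 1*(-136/3) = 106260 + 136/3 = 318916/3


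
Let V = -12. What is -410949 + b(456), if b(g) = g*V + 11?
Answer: -416410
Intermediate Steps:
b(g) = 11 - 12*g (b(g) = g*(-12) + 11 = -12*g + 11 = 11 - 12*g)
-410949 + b(456) = -410949 + (11 - 12*456) = -410949 + (11 - 5472) = -410949 - 5461 = -416410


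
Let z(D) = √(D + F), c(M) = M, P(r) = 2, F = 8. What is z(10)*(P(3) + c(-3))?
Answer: -3*√2 ≈ -4.2426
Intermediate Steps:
z(D) = √(8 + D) (z(D) = √(D + 8) = √(8 + D))
z(10)*(P(3) + c(-3)) = √(8 + 10)*(2 - 3) = √18*(-1) = (3*√2)*(-1) = -3*√2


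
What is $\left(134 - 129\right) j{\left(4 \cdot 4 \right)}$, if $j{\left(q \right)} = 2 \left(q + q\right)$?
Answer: $320$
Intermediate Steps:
$j{\left(q \right)} = 4 q$ ($j{\left(q \right)} = 2 \cdot 2 q = 4 q$)
$\left(134 - 129\right) j{\left(4 \cdot 4 \right)} = \left(134 - 129\right) 4 \cdot 4 \cdot 4 = 5 \cdot 4 \cdot 16 = 5 \cdot 64 = 320$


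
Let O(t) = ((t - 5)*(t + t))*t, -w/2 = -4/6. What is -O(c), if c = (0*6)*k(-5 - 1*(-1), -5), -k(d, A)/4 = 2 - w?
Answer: 0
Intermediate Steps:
w = 4/3 (w = -(-8)/6 = -2*(-⅔) = 4/3 ≈ 1.3333)
k(d, A) = -8/3 (k(d, A) = -4*(2 - 1*4/3) = -4*(2 - 4/3) = -4*⅔ = -8/3)
c = 0 (c = (0*6)*(-8/3) = 0*(-8/3) = 0)
O(t) = 2*t²*(-5 + t) (O(t) = ((-5 + t)*(2*t))*t = (2*t*(-5 + t))*t = 2*t²*(-5 + t))
-O(c) = -2*0²*(-5 + 0) = -2*0*(-5) = -1*0 = 0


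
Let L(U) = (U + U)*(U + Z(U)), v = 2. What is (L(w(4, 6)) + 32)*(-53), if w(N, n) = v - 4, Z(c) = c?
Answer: -2544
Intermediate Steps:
w(N, n) = -2 (w(N, n) = 2 - 4 = -2)
L(U) = 4*U**2 (L(U) = (U + U)*(U + U) = (2*U)*(2*U) = 4*U**2)
(L(w(4, 6)) + 32)*(-53) = (4*(-2)**2 + 32)*(-53) = (4*4 + 32)*(-53) = (16 + 32)*(-53) = 48*(-53) = -2544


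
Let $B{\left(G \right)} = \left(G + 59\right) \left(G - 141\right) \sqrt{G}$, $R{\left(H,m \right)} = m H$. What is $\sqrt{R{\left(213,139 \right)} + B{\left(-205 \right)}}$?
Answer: $\sqrt{29607 + 50516 i \sqrt{205}} \approx 613.8 + 589.18 i$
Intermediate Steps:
$R{\left(H,m \right)} = H m$
$B{\left(G \right)} = \sqrt{G} \left(-141 + G\right) \left(59 + G\right)$ ($B{\left(G \right)} = \left(59 + G\right) \left(-141 + G\right) \sqrt{G} = \left(-141 + G\right) \left(59 + G\right) \sqrt{G} = \sqrt{G} \left(-141 + G\right) \left(59 + G\right)$)
$\sqrt{R{\left(213,139 \right)} + B{\left(-205 \right)}} = \sqrt{213 \cdot 139 + \sqrt{-205} \left(-8319 + \left(-205\right)^{2} - -16810\right)} = \sqrt{29607 + i \sqrt{205} \left(-8319 + 42025 + 16810\right)} = \sqrt{29607 + i \sqrt{205} \cdot 50516} = \sqrt{29607 + 50516 i \sqrt{205}}$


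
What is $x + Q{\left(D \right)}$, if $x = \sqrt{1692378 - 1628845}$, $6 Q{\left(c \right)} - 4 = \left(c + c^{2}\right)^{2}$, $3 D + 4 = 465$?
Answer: $\frac{22877460770}{243} + \sqrt{63533} \approx 9.4146 \cdot 10^{7}$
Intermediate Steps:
$D = \frac{461}{3}$ ($D = - \frac{4}{3} + \frac{1}{3} \cdot 465 = - \frac{4}{3} + 155 = \frac{461}{3} \approx 153.67$)
$Q{\left(c \right)} = \frac{2}{3} + \frac{\left(c + c^{2}\right)^{2}}{6}$
$x = \sqrt{63533} \approx 252.06$
$x + Q{\left(D \right)} = \sqrt{63533} + \left(\frac{2}{3} + \frac{\left(\frac{461}{3}\right)^{2} \left(1 + \frac{461}{3}\right)^{2}}{6}\right) = \sqrt{63533} + \left(\frac{2}{3} + \frac{1}{6} \cdot \frac{212521}{9} \left(\frac{464}{3}\right)^{2}\right) = \sqrt{63533} + \left(\frac{2}{3} + \frac{1}{6} \cdot \frac{212521}{9} \cdot \frac{215296}{9}\right) = \sqrt{63533} + \left(\frac{2}{3} + \frac{22877460608}{243}\right) = \sqrt{63533} + \frac{22877460770}{243} = \frac{22877460770}{243} + \sqrt{63533}$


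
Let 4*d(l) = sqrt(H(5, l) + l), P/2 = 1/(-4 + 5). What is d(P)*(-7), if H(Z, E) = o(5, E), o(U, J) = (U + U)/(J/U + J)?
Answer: -7*sqrt(222)/24 ≈ -4.3457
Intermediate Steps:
o(U, J) = 2*U/(J + J/U) (o(U, J) = (2*U)/(J + J/U) = 2*U/(J + J/U))
H(Z, E) = 25/(3*E) (H(Z, E) = 2*5**2/(E*(1 + 5)) = 2*25/(E*6) = 2*25*(1/6)/E = 25/(3*E))
P = 2 (P = 2/(-4 + 5) = 2/1 = 2*1 = 2)
d(l) = sqrt(l + 25/(3*l))/4 (d(l) = sqrt(25/(3*l) + l)/4 = sqrt(l + 25/(3*l))/4)
d(P)*(-7) = (sqrt(9*2 + 75/2)/12)*(-7) = (sqrt(18 + 75*(1/2))/12)*(-7) = (sqrt(18 + 75/2)/12)*(-7) = (sqrt(111/2)/12)*(-7) = ((sqrt(222)/2)/12)*(-7) = (sqrt(222)/24)*(-7) = -7*sqrt(222)/24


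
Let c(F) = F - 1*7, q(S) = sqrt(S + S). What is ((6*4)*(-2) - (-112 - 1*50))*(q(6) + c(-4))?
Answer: -1254 + 228*sqrt(3) ≈ -859.09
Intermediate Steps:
q(S) = sqrt(2)*sqrt(S) (q(S) = sqrt(2*S) = sqrt(2)*sqrt(S))
c(F) = -7 + F (c(F) = F - 7 = -7 + F)
((6*4)*(-2) - (-112 - 1*50))*(q(6) + c(-4)) = ((6*4)*(-2) - (-112 - 1*50))*(sqrt(2)*sqrt(6) + (-7 - 4)) = (24*(-2) - (-112 - 50))*(2*sqrt(3) - 11) = (-48 - 1*(-162))*(-11 + 2*sqrt(3)) = (-48 + 162)*(-11 + 2*sqrt(3)) = 114*(-11 + 2*sqrt(3)) = -1254 + 228*sqrt(3)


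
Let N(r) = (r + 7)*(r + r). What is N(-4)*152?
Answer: -3648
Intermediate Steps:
N(r) = 2*r*(7 + r) (N(r) = (7 + r)*(2*r) = 2*r*(7 + r))
N(-4)*152 = (2*(-4)*(7 - 4))*152 = (2*(-4)*3)*152 = -24*152 = -3648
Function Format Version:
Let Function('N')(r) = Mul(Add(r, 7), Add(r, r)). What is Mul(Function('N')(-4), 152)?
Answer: -3648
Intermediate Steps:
Function('N')(r) = Mul(2, r, Add(7, r)) (Function('N')(r) = Mul(Add(7, r), Mul(2, r)) = Mul(2, r, Add(7, r)))
Mul(Function('N')(-4), 152) = Mul(Mul(2, -4, Add(7, -4)), 152) = Mul(Mul(2, -4, 3), 152) = Mul(-24, 152) = -3648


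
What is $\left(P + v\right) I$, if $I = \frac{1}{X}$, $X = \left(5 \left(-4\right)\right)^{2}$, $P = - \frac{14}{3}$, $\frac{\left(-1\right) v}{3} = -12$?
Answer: $\frac{47}{600} \approx 0.078333$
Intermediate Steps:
$v = 36$ ($v = \left(-3\right) \left(-12\right) = 36$)
$P = - \frac{14}{3}$ ($P = \left(-14\right) \frac{1}{3} = - \frac{14}{3} \approx -4.6667$)
$X = 400$ ($X = \left(-20\right)^{2} = 400$)
$I = \frac{1}{400} \approx 0.0025$
$\left(P + v\right) I = \left(- \frac{14}{3} + 36\right) \frac{1}{400} = \frac{94}{3} \cdot \frac{1}{400} = \frac{47}{600}$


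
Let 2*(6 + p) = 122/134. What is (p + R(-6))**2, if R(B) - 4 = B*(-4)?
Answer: 9054081/17956 ≈ 504.24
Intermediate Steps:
R(B) = 4 - 4*B (R(B) = 4 + B*(-4) = 4 - 4*B)
p = -743/134 (p = -6 + (122/134)/2 = -6 + (122*(1/134))/2 = -6 + (1/2)*(61/67) = -6 + 61/134 = -743/134 ≈ -5.5448)
(p + R(-6))**2 = (-743/134 + (4 - 4*(-6)))**2 = (-743/134 + (4 + 24))**2 = (-743/134 + 28)**2 = (3009/134)**2 = 9054081/17956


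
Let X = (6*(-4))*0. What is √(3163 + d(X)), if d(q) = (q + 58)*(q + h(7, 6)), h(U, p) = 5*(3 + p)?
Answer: √5773 ≈ 75.980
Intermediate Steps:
h(U, p) = 15 + 5*p
X = 0 (X = -24*0 = 0)
d(q) = (45 + q)*(58 + q) (d(q) = (q + 58)*(q + (15 + 5*6)) = (58 + q)*(q + (15 + 30)) = (58 + q)*(q + 45) = (58 + q)*(45 + q) = (45 + q)*(58 + q))
√(3163 + d(X)) = √(3163 + (2610 + 0² + 103*0)) = √(3163 + (2610 + 0 + 0)) = √(3163 + 2610) = √5773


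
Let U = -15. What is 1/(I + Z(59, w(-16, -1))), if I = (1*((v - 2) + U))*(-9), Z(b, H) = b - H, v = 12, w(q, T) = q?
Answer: 1/120 ≈ 0.0083333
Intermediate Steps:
I = 45 (I = (1*((12 - 2) - 15))*(-9) = (1*(10 - 15))*(-9) = (1*(-5))*(-9) = -5*(-9) = 45)
1/(I + Z(59, w(-16, -1))) = 1/(45 + (59 - 1*(-16))) = 1/(45 + (59 + 16)) = 1/(45 + 75) = 1/120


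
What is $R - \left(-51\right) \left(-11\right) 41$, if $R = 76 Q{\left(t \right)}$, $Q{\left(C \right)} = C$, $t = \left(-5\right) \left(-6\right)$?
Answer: $-20721$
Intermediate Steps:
$t = 30$
$R = 2280$ ($R = 76 \cdot 30 = 2280$)
$R - \left(-51\right) \left(-11\right) 41 = 2280 - \left(-51\right) \left(-11\right) 41 = 2280 - 561 \cdot 41 = 2280 - 23001 = -20721$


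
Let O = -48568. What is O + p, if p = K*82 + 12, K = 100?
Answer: -40356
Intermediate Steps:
p = 8212 (p = 100*82 + 12 = 8200 + 12 = 8212)
O + p = -48568 + 8212 = -40356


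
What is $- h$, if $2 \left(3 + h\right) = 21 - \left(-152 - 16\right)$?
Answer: $- \frac{183}{2} \approx -91.5$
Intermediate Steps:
$h = \frac{183}{2}$ ($h = -3 + \frac{21 - \left(-152 - 16\right)}{2} = -3 + \frac{21 - -168}{2} = -3 + \frac{21 + 168}{2} = -3 + \frac{1}{2} \cdot 189 = -3 + \frac{189}{2} = \frac{183}{2} \approx 91.5$)
$- h = \left(-1\right) \frac{183}{2} = - \frac{183}{2}$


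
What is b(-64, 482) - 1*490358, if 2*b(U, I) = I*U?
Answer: -505782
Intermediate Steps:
b(U, I) = I*U/2 (b(U, I) = (I*U)/2 = I*U/2)
b(-64, 482) - 1*490358 = (½)*482*(-64) - 1*490358 = -15424 - 490358 = -505782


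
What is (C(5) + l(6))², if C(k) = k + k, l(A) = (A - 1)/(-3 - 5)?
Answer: 5625/64 ≈ 87.891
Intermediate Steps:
l(A) = ⅛ - A/8 (l(A) = (-1 + A)/(-8) = (-1 + A)*(-⅛) = ⅛ - A/8)
C(k) = 2*k
(C(5) + l(6))² = (2*5 + (⅛ - ⅛*6))² = (10 + (⅛ - ¾))² = (10 - 5/8)² = (75/8)² = 5625/64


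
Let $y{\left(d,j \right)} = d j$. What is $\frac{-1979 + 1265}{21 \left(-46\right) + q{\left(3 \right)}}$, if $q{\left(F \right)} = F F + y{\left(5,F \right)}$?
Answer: $\frac{119}{157} \approx 0.75796$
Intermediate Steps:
$q{\left(F \right)} = F^{2} + 5 F$ ($q{\left(F \right)} = F F + 5 F = F^{2} + 5 F$)
$\frac{-1979 + 1265}{21 \left(-46\right) + q{\left(3 \right)}} = \frac{-1979 + 1265}{21 \left(-46\right) + 3 \left(5 + 3\right)} = - \frac{714}{-966 + 3 \cdot 8} = - \frac{714}{-966 + 24} = - \frac{714}{-942} = \left(-714\right) \left(- \frac{1}{942}\right) = \frac{119}{157}$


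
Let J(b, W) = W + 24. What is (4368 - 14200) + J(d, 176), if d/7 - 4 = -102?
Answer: -9632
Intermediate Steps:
d = -686 (d = 28 + 7*(-102) = 28 - 714 = -686)
J(b, W) = 24 + W
(4368 - 14200) + J(d, 176) = (4368 - 14200) + (24 + 176) = -9832 + 200 = -9632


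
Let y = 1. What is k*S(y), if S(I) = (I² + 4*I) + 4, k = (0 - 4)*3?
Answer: -108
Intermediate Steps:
k = -12 (k = -4*3 = -12)
S(I) = 4 + I² + 4*I
k*S(y) = -12*(4 + 1² + 4*1) = -12*(4 + 1 + 4) = -12*9 = -108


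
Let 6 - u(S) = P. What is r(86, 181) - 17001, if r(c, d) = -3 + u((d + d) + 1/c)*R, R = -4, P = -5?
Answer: -17048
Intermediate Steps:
u(S) = 11 (u(S) = 6 - 1*(-5) = 6 + 5 = 11)
r(c, d) = -47 (r(c, d) = -3 + 11*(-4) = -3 - 44 = -47)
r(86, 181) - 17001 = -47 - 17001 = -17048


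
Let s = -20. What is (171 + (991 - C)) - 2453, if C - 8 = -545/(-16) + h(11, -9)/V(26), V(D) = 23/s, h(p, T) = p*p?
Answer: -451847/368 ≈ -1227.8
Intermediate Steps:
h(p, T) = p²
V(D) = -23/20 (V(D) = 23/(-20) = 23*(-1/20) = -23/20)
C = -23241/368 (C = 8 + (-545/(-16) + 11²/(-23/20)) = 8 + (-545*(-1/16) + 121*(-20/23)) = 8 + (545/16 - 2420/23) = 8 - 26185/368 = -23241/368 ≈ -63.155)
(171 + (991 - C)) - 2453 = (171 + (991 - 1*(-23241/368))) - 2453 = (171 + (991 + 23241/368)) - 2453 = (171 + 387929/368) - 2453 = 450857/368 - 2453 = -451847/368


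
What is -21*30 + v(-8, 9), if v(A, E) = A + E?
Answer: -629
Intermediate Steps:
-21*30 + v(-8, 9) = -21*30 + (-8 + 9) = -630 + 1 = -629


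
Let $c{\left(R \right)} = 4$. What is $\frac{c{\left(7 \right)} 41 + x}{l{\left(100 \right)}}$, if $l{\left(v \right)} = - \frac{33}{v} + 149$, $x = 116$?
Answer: $\frac{28000}{14867} \approx 1.8834$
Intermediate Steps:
$l{\left(v \right)} = 149 - \frac{33}{v}$
$\frac{c{\left(7 \right)} 41 + x}{l{\left(100 \right)}} = \frac{4 \cdot 41 + 116}{149 - \frac{33}{100}} = \frac{164 + 116}{149 - \frac{33}{100}} = \frac{280}{149 - \frac{33}{100}} = \frac{280}{\frac{14867}{100}} = 280 \cdot \frac{100}{14867} = \frac{28000}{14867}$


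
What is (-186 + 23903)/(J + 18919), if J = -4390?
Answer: 23717/14529 ≈ 1.6324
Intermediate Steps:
(-186 + 23903)/(J + 18919) = (-186 + 23903)/(-4390 + 18919) = 23717/14529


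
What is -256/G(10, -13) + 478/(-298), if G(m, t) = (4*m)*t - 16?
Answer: -11245/9983 ≈ -1.1264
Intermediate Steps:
G(m, t) = -16 + 4*m*t (G(m, t) = 4*m*t - 16 = -16 + 4*m*t)
-256/G(10, -13) + 478/(-298) = -256/(-16 + 4*10*(-13)) + 478/(-298) = -256/(-16 - 520) + 478*(-1/298) = -256/(-536) - 239/149 = -256*(-1/536) - 239/149 = 32/67 - 239/149 = -11245/9983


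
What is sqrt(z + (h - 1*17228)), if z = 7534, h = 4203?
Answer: 17*I*sqrt(19) ≈ 74.101*I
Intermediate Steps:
sqrt(z + (h - 1*17228)) = sqrt(7534 + (4203 - 1*17228)) = sqrt(7534 + (4203 - 17228)) = sqrt(7534 - 13025) = sqrt(-5491) = 17*I*sqrt(19)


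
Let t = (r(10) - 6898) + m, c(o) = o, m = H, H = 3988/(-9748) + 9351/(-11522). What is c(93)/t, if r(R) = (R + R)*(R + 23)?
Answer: -2611357602/175191788953 ≈ -0.014906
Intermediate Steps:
H = -34275821/28079114 (H = 3988*(-1/9748) + 9351*(-1/11522) = -997/2437 - 9351/11522 = -34275821/28079114 ≈ -1.2207)
r(R) = 2*R*(23 + R) (r(R) = (2*R)*(23 + R) = 2*R*(23 + R))
m = -34275821/28079114 ≈ -1.2207
t = -175191788953/28079114 (t = (2*10*(23 + 10) - 6898) - 34275821/28079114 = (2*10*33 - 6898) - 34275821/28079114 = (660 - 6898) - 34275821/28079114 = -6238 - 34275821/28079114 = -175191788953/28079114 ≈ -6239.2)
c(93)/t = 93/(-175191788953/28079114) = 93*(-28079114/175191788953) = -2611357602/175191788953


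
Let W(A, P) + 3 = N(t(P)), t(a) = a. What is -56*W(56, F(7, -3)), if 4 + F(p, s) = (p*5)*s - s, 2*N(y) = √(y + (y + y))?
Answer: 168 - 28*I*√318 ≈ 168.0 - 499.31*I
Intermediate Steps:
N(y) = √3*√y/2 (N(y) = √(y + (y + y))/2 = √(y + 2*y)/2 = √(3*y)/2 = (√3*√y)/2 = √3*√y/2)
F(p, s) = -4 - s + 5*p*s (F(p, s) = -4 + ((p*5)*s - s) = -4 + ((5*p)*s - s) = -4 + (5*p*s - s) = -4 + (-s + 5*p*s) = -4 - s + 5*p*s)
W(A, P) = -3 + √3*√P/2
-56*W(56, F(7, -3)) = -56*(-3 + √3*√(-4 - 1*(-3) + 5*7*(-3))/2) = -56*(-3 + √3*√(-4 + 3 - 105)/2) = -56*(-3 + √3*√(-106)/2) = -56*(-3 + √3*(I*√106)/2) = -56*(-3 + I*√318/2) = 168 - 28*I*√318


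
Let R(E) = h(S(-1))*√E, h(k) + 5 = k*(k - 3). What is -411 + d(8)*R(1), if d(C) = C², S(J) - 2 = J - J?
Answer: -859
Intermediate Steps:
S(J) = 2 (S(J) = 2 + (J - J) = 2 + 0 = 2)
h(k) = -5 + k*(-3 + k) (h(k) = -5 + k*(k - 3) = -5 + k*(-3 + k))
R(E) = -7*√E (R(E) = (-5 + 2² - 3*2)*√E = (-5 + 4 - 6)*√E = -7*√E)
-411 + d(8)*R(1) = -411 + 8²*(-7*√1) = -411 + 64*(-7*1) = -411 + 64*(-7) = -411 - 448 = -859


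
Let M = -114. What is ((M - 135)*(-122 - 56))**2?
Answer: 1964439684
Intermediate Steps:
((M - 135)*(-122 - 56))**2 = ((-114 - 135)*(-122 - 56))**2 = (-249*(-178))**2 = 44322**2 = 1964439684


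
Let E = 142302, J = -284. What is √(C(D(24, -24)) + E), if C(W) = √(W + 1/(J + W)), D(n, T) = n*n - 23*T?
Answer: √(25341709368 + 422*√200878963)/422 ≈ 377.27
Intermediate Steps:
D(n, T) = n² - 23*T
C(W) = √(W + 1/(-284 + W))
√(C(D(24, -24)) + E) = √(√((1 + (24² - 23*(-24))*(-284 + (24² - 23*(-24))))/(-284 + (24² - 23*(-24)))) + 142302) = √(√((1 + (576 + 552)*(-284 + (576 + 552)))/(-284 + (576 + 552))) + 142302) = √(√((1 + 1128*(-284 + 1128))/(-284 + 1128)) + 142302) = √(√((1 + 1128*844)/844) + 142302) = √(√((1 + 952032)/844) + 142302) = √(√((1/844)*952033) + 142302) = √(√(952033/844) + 142302) = √(√200878963/422 + 142302) = √(142302 + √200878963/422)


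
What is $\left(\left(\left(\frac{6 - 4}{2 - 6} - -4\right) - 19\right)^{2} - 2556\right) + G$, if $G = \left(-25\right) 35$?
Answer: $- \frac{12763}{4} \approx -3190.8$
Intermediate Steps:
$G = -875$
$\left(\left(\left(\frac{6 - 4}{2 - 6} - -4\right) - 19\right)^{2} - 2556\right) + G = \left(\left(\left(\frac{6 - 4}{2 - 6} - -4\right) - 19\right)^{2} - 2556\right) - 875 = \left(\left(\left(\frac{2}{-4} + 4\right) - 19\right)^{2} - 2556\right) - 875 = \left(\left(\left(2 \left(- \frac{1}{4}\right) + 4\right) - 19\right)^{2} - 2556\right) - 875 = \left(\left(\left(- \frac{1}{2} + 4\right) - 19\right)^{2} - 2556\right) - 875 = \left(\left(\frac{7}{2} - 19\right)^{2} - 2556\right) - 875 = \left(\left(- \frac{31}{2}\right)^{2} - 2556\right) - 875 = \left(\frac{961}{4} - 2556\right) - 875 = - \frac{9263}{4} - 875 = - \frac{12763}{4}$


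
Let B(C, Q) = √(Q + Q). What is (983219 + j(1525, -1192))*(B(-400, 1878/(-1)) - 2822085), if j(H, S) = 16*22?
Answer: -2775720965535 + 1967142*I*√939 ≈ -2.7757e+12 + 6.0279e+7*I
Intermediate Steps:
j(H, S) = 352
B(C, Q) = √2*√Q (B(C, Q) = √(2*Q) = √2*√Q)
(983219 + j(1525, -1192))*(B(-400, 1878/(-1)) - 2822085) = (983219 + 352)*(√2*√(1878/(-1)) - 2822085) = 983571*(√2*√(1878*(-1)) - 2822085) = 983571*(√2*√(-1878) - 2822085) = 983571*(√2*(I*√1878) - 2822085) = 983571*(2*I*√939 - 2822085) = 983571*(-2822085 + 2*I*√939) = -2775720965535 + 1967142*I*√939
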